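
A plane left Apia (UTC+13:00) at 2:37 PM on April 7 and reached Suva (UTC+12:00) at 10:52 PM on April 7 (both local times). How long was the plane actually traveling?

9 hours 15 minutes

Departure in UTC: 2:37 PM − 13:00 = 1:37 AM on Apr 7.
Arrival in UTC: 10:52 PM − 12:00 = 10:52 AM on Apr 7.
Elapsed = 10:52 AM − 1:37 AM = 9 hours 15 minutes.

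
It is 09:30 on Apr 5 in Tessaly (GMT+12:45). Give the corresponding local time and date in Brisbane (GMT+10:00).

06:45 on April 5

In UTC: 09:30 − 12:45 = 20:45 on Apr 4.
Brisbane is UTC+10:00: 20:45 + 10:00 = 06:45 on Apr 5.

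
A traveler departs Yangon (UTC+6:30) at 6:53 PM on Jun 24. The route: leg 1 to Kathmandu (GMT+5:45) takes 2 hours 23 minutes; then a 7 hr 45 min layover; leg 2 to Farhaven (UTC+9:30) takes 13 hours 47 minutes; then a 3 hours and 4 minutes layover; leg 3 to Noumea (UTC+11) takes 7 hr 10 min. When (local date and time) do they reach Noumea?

Convert departure to UTC: 6:53 PM − 6:30 = 12:23 PM UTC on Jun 24.
Add 2 hours and 23 minutes leg 1 → 2:46 PM UTC.
Add 7 hours 45 minutes layover in Kathmandu → 10:31 PM UTC.
Add 13 hours 47 minutes leg 2 → 12:18 PM UTC (Jun 25).
Add 3 hours and 4 minutes layover in Farhaven → 3:22 PM UTC.
Add 7 hours and 10 minutes leg 3 → 10:32 PM UTC.
Noumea is UTC+11:00, so local arrival = 10:32 PM + 11:00 = 9:32 AM on Jun 26.

9:32 AM on Jun 26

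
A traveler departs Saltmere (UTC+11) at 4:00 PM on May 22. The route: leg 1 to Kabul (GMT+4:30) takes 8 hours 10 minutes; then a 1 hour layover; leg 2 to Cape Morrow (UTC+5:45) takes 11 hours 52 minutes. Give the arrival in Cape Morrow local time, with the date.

7:47 AM on May 23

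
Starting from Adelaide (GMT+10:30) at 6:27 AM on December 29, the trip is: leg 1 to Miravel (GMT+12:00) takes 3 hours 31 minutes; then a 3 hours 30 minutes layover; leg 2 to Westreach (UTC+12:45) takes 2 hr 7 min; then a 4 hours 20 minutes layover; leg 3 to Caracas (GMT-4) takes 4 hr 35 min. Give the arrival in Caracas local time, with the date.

10:00 AM on December 29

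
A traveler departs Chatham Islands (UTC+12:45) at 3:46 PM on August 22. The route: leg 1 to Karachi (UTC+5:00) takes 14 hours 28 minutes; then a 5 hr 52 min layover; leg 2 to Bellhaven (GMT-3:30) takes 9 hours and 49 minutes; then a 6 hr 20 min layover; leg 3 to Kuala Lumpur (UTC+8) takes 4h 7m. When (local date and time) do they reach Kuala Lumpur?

3:37 AM on August 24

Convert departure to UTC: 3:46 PM − 12:45 = 3:01 AM UTC on Aug 22.
Add 14 hours and 28 minutes leg 1 → 5:29 PM UTC.
Add 5 hours 52 minutes layover in Karachi → 11:21 PM UTC.
Add 9 hours and 49 minutes leg 2 → 9:10 AM UTC (Aug 23).
Add 6 hours 20 minutes layover in Bellhaven → 3:30 PM UTC.
Add 4 hours and 7 minutes leg 3 → 7:37 PM UTC.
Kuala Lumpur is UTC+8:00, so local arrival = 7:37 PM + 8:00 = 3:37 AM on Aug 24.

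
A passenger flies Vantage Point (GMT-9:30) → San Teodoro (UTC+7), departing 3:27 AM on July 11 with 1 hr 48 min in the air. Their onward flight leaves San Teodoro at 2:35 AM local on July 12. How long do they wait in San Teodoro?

Convert departure to UTC: 3:27 AM + 9:30 = 12:57 PM UTC on Jul 11.
Add 1 hour 48 minutes flight time → 2:45 PM UTC.
San Teodoro is UTC+7:00, so local arrival = 2:45 PM + 7:00 = 9:45 PM on Jul 11.
Layover = 2:35 AM − 9:45 PM (+1 day) = 4 hours 50 minutes.

4 hours 50 minutes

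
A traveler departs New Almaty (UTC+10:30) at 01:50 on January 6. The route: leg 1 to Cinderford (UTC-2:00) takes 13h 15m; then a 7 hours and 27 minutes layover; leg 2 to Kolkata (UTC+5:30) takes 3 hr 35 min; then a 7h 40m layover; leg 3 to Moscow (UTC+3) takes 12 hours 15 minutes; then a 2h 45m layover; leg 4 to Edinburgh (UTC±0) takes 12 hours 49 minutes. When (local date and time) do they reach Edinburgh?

03:06 on January 8

Convert departure to UTC: 01:50 − 10:30 = 15:20 UTC on Jan 5.
Add 13 hours and 15 minutes leg 1 → 04:35 UTC (Jan 6).
Add 7 hours 27 minutes layover in Cinderford → 12:02 UTC.
Add 3 hours 35 minutes leg 2 → 15:37 UTC.
Add 7 hours and 40 minutes layover in Kolkata → 23:17 UTC.
Add 12 hours and 15 minutes leg 3 → 11:32 UTC (Jan 7).
Add 2 hours and 45 minutes layover in Moscow → 14:17 UTC.
Add 12 hours 49 minutes leg 4 → 03:06 UTC (Jan 8).
Edinburgh is UTC+0, so local arrival is the same: 03:06 on Jan 8.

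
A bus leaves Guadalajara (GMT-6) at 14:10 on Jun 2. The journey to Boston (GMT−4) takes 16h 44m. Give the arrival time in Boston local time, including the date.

08:54 on Jun 3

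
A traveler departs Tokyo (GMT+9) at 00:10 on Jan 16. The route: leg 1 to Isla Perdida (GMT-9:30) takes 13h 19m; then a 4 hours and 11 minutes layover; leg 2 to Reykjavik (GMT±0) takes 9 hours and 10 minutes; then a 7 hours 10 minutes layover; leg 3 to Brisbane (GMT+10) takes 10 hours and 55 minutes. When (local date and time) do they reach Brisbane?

21:55 on Jan 17

Convert departure to UTC: 00:10 − 9:00 = 15:10 UTC on Jan 15.
Add 13 hours 19 minutes leg 1 → 04:29 UTC (Jan 16).
Add 4 hours 11 minutes layover in Isla Perdida → 08:40 UTC.
Add 9 hours and 10 minutes leg 2 → 17:50 UTC.
Add 7 hours and 10 minutes layover in Reykjavik → 01:00 UTC (Jan 17).
Add 10 hours and 55 minutes leg 3 → 11:55 UTC.
Brisbane is UTC+10:00, so local arrival = 11:55 + 10:00 = 21:55 on Jan 17.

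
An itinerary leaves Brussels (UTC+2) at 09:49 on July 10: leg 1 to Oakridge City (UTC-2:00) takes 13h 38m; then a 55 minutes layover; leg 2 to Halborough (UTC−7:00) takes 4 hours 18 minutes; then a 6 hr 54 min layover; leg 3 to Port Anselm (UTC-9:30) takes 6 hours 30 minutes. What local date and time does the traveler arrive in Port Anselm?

Convert departure to UTC: 09:49 − 2:00 = 07:49 UTC on Jul 10.
Add 13 hours 38 minutes leg 1 → 21:27 UTC.
Add 55 minutes layover in Oakridge City → 22:22 UTC.
Add 4 hours and 18 minutes leg 2 → 02:40 UTC (Jul 11).
Add 6 hours and 54 minutes layover in Halborough → 09:34 UTC.
Add 6 hours and 30 minutes leg 3 → 16:04 UTC.
Port Anselm is UTC−9:30, so local arrival = 16:04 − 9:30 = 06:34 on Jul 11.

06:34 on July 11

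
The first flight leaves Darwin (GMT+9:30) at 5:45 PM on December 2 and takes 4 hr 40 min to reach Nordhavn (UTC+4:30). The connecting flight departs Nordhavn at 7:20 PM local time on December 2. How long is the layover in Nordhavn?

Convert departure to UTC: 5:45 PM − 9:30 = 8:15 AM UTC on Dec 2.
Add 4 hours 40 minutes flight time → 12:55 PM UTC.
Nordhavn is UTC+4:30, so local arrival = 12:55 PM + 4:30 = 5:25 PM on Dec 2.
Layover = 7:20 PM − 5:25 PM = 1 hour 55 minutes.

1 hour 55 minutes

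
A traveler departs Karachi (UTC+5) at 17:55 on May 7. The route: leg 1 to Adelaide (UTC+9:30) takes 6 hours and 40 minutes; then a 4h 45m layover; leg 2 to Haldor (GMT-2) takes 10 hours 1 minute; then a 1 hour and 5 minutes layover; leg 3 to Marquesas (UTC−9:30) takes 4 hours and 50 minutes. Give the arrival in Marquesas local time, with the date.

Convert departure to UTC: 17:55 − 5:00 = 12:55 UTC on May 7.
Add 6 hours and 40 minutes leg 1 → 19:35 UTC.
Add 4 hours 45 minutes layover in Adelaide → 00:20 UTC (May 8).
Add 10 hours and 1 minute leg 2 → 10:21 UTC.
Add 1 hour and 5 minutes layover in Haldor → 11:26 UTC.
Add 4 hours and 50 minutes leg 3 → 16:16 UTC.
Marquesas is UTC−9:30, so local arrival = 16:16 − 9:30 = 06:46 on May 8.

06:46 on May 8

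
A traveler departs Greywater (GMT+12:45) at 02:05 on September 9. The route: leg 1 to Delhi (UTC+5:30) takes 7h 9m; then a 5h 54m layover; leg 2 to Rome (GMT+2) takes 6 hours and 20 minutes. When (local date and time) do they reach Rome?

Convert departure to UTC: 02:05 − 12:45 = 13:20 UTC on Sep 8.
Add 7 hours and 9 minutes leg 1 → 20:29 UTC.
Add 5 hours and 54 minutes layover in Delhi → 02:23 UTC (Sep 9).
Add 6 hours 20 minutes leg 2 → 08:43 UTC.
Rome is UTC+2:00, so local arrival = 08:43 + 2:00 = 10:43 on Sep 9.

10:43 on Sep 9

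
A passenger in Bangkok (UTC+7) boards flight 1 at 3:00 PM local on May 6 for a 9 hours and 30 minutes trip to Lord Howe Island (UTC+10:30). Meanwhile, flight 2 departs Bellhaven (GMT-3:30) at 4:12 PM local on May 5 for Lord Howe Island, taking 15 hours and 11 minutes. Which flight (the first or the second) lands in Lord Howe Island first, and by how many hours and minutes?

Flight 1 in UTC: 3:00 PM − 7:00 = 8:00 AM on May 6.
+9 hours 30 minutes → arrive 5:30 PM UTC on May 6.
Flight 2 in UTC: 4:12 PM + 3:30 = 7:42 PM on May 5.
+15 hours and 11 minutes → arrive 10:53 AM UTC on May 6.
Flight 2 lands earlier by 6 hours 37 minutes.

the second, by 6 hours 37 minutes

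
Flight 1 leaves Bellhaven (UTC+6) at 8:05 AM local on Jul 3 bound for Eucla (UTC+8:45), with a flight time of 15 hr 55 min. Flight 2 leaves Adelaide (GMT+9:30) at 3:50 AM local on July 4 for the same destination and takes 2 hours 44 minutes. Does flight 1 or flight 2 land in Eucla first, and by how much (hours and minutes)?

the first, by 3 hours 4 minutes

Flight 1 in UTC: 8:05 AM − 6:00 = 2:05 AM on Jul 3.
+15 hours and 55 minutes → arrive 6:00 PM UTC on Jul 3.
Flight 2 in UTC: 3:50 AM − 9:30 = 6:20 PM on Jul 3.
+2 hours 44 minutes → arrive 9:04 PM UTC on Jul 3.
Flight 1 lands earlier by 3 hours 4 minutes.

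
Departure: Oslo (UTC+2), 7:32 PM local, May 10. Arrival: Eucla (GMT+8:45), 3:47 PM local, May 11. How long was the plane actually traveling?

13 hours 30 minutes

Departure in UTC: 7:32 PM − 2:00 = 5:32 PM on May 10.
Arrival in UTC: 3:47 PM − 8:45 = 7:02 AM on May 11.
Elapsed = 7:02 AM − 5:32 PM (+1 day) = 13 hours 30 minutes.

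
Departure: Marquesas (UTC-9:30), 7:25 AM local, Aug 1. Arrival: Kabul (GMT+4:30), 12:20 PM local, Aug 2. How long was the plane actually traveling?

14 hours 55 minutes

Departure in UTC: 7:25 AM + 9:30 = 4:55 PM on Aug 1.
Arrival in UTC: 12:20 PM − 4:30 = 7:50 AM on Aug 2.
Elapsed = 7:50 AM − 4:55 PM (+1 day) = 14 hours 55 minutes.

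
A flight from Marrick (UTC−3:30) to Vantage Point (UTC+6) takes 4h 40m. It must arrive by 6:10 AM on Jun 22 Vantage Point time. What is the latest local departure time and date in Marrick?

Target arrival in UTC: 6:10 AM − 6:00 = 12:10 AM on Jun 22.
Subtract 4 hours and 40 minutes → departure 7:30 PM UTC on Jun 21.
Marrick is UTC−3:30: 7:30 PM − 3:30 = 4:00 PM on Jun 21.

4:00 PM on Jun 21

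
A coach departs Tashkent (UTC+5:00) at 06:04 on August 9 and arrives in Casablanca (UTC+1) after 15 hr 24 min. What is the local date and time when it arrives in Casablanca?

Convert departure to UTC: 06:04 − 5:00 = 01:04 UTC on Aug 9.
Add 15 hours 24 minutes travel time → 16:28 UTC.
Casablanca is UTC+1:00, so local arrival = 16:28 + 1:00 = 17:28 on Aug 9.

17:28 on Aug 9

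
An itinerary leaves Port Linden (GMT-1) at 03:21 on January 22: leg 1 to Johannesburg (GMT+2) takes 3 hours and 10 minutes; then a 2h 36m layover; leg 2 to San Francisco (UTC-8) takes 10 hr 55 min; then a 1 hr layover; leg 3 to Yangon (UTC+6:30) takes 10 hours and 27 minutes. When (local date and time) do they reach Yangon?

Convert departure to UTC: 03:21 + 1:00 = 04:21 UTC on Jan 22.
Add 3 hours and 10 minutes leg 1 → 07:31 UTC.
Add 2 hours and 36 minutes layover in Johannesburg → 10:07 UTC.
Add 10 hours 55 minutes leg 2 → 21:02 UTC.
Add 1 hour layover in San Francisco → 22:02 UTC.
Add 10 hours and 27 minutes leg 3 → 08:29 UTC (Jan 23).
Yangon is UTC+6:30, so local arrival = 08:29 + 6:30 = 14:59 on Jan 23.

14:59 on Jan 23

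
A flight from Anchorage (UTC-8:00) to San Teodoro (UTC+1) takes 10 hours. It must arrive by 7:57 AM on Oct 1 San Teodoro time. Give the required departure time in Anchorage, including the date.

Target arrival in UTC: 7:57 AM − 1:00 = 6:57 AM on Oct 1.
Subtract 10 hours → departure 8:57 PM UTC on Sep 30.
Anchorage is UTC−8:00: 8:57 PM − 8:00 = 12:57 PM on Sep 30.

12:57 PM on September 30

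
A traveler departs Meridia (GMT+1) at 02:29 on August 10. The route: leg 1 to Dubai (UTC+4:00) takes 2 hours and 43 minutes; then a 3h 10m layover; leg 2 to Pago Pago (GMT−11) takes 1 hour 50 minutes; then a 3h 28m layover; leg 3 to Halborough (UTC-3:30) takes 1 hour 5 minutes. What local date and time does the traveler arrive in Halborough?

Convert departure to UTC: 02:29 − 1:00 = 01:29 UTC on Aug 10.
Add 2 hours and 43 minutes leg 1 → 04:12 UTC.
Add 3 hours 10 minutes layover in Dubai → 07:22 UTC.
Add 1 hour 50 minutes leg 2 → 09:12 UTC.
Add 3 hours and 28 minutes layover in Pago Pago → 12:40 UTC.
Add 1 hour 5 minutes leg 3 → 13:45 UTC.
Halborough is UTC−3:30, so local arrival = 13:45 − 3:30 = 10:15 on Aug 10.

10:15 on August 10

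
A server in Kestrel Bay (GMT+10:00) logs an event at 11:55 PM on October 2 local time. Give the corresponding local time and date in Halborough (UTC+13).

Halborough is 3:00 ahead of Kestrel Bay.
Shift by the zone difference: 11:55 PM + 3:00 = 2:55 AM on Oct 3 in Halborough.

2:55 AM on Oct 3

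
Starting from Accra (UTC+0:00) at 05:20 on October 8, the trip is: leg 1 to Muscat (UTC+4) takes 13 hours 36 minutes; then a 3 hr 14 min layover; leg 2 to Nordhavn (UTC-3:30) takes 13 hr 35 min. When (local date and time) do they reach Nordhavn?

Accra is at UTC+0, so departure is already 05:20 UTC on Oct 8.
Add 13 hours 36 minutes leg 1 → 18:56 UTC.
Add 3 hours and 14 minutes layover in Muscat → 22:10 UTC.
Add 13 hours and 35 minutes leg 2 → 11:45 UTC (Oct 9).
Nordhavn is UTC−3:30, so local arrival = 11:45 − 3:30 = 08:15 on Oct 9.

08:15 on Oct 9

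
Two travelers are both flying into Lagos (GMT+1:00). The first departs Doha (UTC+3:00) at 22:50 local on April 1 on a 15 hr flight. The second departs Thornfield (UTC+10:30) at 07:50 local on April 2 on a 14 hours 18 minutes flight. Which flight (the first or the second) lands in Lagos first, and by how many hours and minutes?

Flight 1 in UTC: 22:50 − 3:00 = 19:50 on Apr 1.
+15 hours → arrive 10:50 UTC on Apr 2.
Flight 2 in UTC: 07:50 − 10:30 = 21:20 on Apr 1.
+14 hours 18 minutes → arrive 11:38 UTC on Apr 2.
Flight 1 lands earlier by 48 minutes.

the first, by 48 minutes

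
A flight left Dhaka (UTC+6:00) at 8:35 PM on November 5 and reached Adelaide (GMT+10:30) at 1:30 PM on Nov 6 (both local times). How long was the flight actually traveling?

12 hours 25 minutes

Departure in UTC: 8:35 PM − 6:00 = 2:35 PM on Nov 5.
Arrival in UTC: 1:30 PM − 10:30 = 3:00 AM on Nov 6.
Elapsed = 3:00 AM − 2:35 PM (+1 day) = 12 hours 25 minutes.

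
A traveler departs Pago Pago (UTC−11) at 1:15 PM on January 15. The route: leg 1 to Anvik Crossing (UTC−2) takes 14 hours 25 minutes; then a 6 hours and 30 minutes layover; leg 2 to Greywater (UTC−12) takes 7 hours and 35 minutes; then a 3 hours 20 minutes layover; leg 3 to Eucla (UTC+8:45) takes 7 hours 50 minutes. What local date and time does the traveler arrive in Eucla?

12:40 AM on Jan 18

Convert departure to UTC: 1:15 PM + 11:00 = 12:15 AM UTC on Jan 16.
Add 14 hours and 25 minutes leg 1 → 2:40 PM UTC.
Add 6 hours and 30 minutes layover in Anvik Crossing → 9:10 PM UTC.
Add 7 hours and 35 minutes leg 2 → 4:45 AM UTC (Jan 17).
Add 3 hours and 20 minutes layover in Greywater → 8:05 AM UTC.
Add 7 hours and 50 minutes leg 3 → 3:55 PM UTC.
Eucla is UTC+8:45, so local arrival = 3:55 PM + 8:45 = 12:40 AM on Jan 18.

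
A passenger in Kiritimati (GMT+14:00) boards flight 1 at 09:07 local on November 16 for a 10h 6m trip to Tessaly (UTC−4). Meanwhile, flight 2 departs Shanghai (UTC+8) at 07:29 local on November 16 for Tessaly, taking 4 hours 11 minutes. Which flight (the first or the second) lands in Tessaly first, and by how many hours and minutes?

Flight 1 in UTC: 09:07 − 14:00 = 19:07 on Nov 15.
+10 hours and 6 minutes → arrive 05:13 UTC on Nov 16.
Flight 2 in UTC: 07:29 − 8:00 = 23:29 on Nov 15.
+4 hours 11 minutes → arrive 03:40 UTC on Nov 16.
Flight 2 lands earlier by 1 hour 33 minutes.

the second, by 1 hour 33 minutes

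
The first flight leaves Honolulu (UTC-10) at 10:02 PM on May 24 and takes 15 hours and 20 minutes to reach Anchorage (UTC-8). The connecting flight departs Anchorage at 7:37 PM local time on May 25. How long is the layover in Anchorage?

4 hours 15 minutes

Convert departure to UTC: 10:02 PM + 10:00 = 8:02 AM UTC on May 25.
Add 15 hours 20 minutes flight time → 11:22 PM UTC.
Anchorage is UTC−8:00, so local arrival = 11:22 PM − 8:00 = 3:22 PM on May 25.
Layover = 7:37 PM − 3:22 PM = 4 hours 15 minutes.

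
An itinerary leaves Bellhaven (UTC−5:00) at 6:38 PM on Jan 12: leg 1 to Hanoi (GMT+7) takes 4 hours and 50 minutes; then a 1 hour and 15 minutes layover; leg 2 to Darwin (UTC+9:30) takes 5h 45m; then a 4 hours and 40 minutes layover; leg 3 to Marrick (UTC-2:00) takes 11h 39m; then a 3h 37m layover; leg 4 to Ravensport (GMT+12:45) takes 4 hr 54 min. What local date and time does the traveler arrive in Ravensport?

1:03 AM on Jan 15

Convert departure to UTC: 6:38 PM + 5:00 = 11:38 PM UTC on Jan 12.
Add 4 hours and 50 minutes leg 1 → 4:28 AM UTC (Jan 13).
Add 1 hour 15 minutes layover in Hanoi → 5:43 AM UTC.
Add 5 hours 45 minutes leg 2 → 11:28 AM UTC.
Add 4 hours and 40 minutes layover in Darwin → 4:08 PM UTC.
Add 11 hours and 39 minutes leg 3 → 3:47 AM UTC (Jan 14).
Add 3 hours 37 minutes layover in Marrick → 7:24 AM UTC.
Add 4 hours and 54 minutes leg 4 → 12:18 PM UTC.
Ravensport is UTC+12:45, so local arrival = 12:18 PM + 12:45 = 1:03 AM on Jan 15.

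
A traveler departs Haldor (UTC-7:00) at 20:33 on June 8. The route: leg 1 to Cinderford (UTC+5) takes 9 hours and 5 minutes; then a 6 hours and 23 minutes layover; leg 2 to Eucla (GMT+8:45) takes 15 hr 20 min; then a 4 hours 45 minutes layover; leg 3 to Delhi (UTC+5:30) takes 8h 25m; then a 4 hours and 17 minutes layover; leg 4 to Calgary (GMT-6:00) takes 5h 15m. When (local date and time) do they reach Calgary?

Convert departure to UTC: 20:33 + 7:00 = 03:33 UTC on Jun 9.
Add 9 hours 5 minutes leg 1 → 12:38 UTC.
Add 6 hours and 23 minutes layover in Cinderford → 19:01 UTC.
Add 15 hours and 20 minutes leg 2 → 10:21 UTC (Jun 10).
Add 4 hours and 45 minutes layover in Eucla → 15:06 UTC.
Add 8 hours 25 minutes leg 3 → 23:31 UTC.
Add 4 hours 17 minutes layover in Delhi → 03:48 UTC (Jun 11).
Add 5 hours 15 minutes leg 4 → 09:03 UTC.
Calgary is UTC−6:00, so local arrival = 09:03 − 6:00 = 03:03 on Jun 11.

03:03 on June 11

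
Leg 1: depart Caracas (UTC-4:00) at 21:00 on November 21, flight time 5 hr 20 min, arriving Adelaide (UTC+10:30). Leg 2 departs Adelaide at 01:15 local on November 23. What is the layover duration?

8 hours 25 minutes

Convert departure to UTC: 21:00 + 4:00 = 01:00 UTC on Nov 22.
Add 5 hours and 20 minutes flight time → 06:20 UTC.
Adelaide is UTC+10:30, so local arrival = 06:20 + 10:30 = 16:50 on Nov 22.
Layover = 01:15 − 16:50 (+1 day) = 8 hours 25 minutes.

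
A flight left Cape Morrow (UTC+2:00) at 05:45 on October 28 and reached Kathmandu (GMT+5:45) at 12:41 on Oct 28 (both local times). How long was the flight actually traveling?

Departure in UTC: 05:45 − 2:00 = 03:45 on Oct 28.
Arrival in UTC: 12:41 − 5:45 = 06:56 on Oct 28.
Elapsed = 06:56 − 03:45 = 3 hours 11 minutes.

3 hours 11 minutes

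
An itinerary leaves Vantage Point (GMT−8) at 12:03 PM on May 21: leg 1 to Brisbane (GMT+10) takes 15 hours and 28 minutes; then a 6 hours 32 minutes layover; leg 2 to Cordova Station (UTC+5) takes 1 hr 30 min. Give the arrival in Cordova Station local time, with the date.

Convert departure to UTC: 12:03 PM + 8:00 = 8:03 PM UTC on May 21.
Add 15 hours 28 minutes leg 1 → 11:31 AM UTC (May 22).
Add 6 hours and 32 minutes layover in Brisbane → 6:03 PM UTC.
Add 1 hour 30 minutes leg 2 → 7:33 PM UTC.
Cordova Station is UTC+5:00, so local arrival = 7:33 PM + 5:00 = 12:33 AM on May 23.

12:33 AM on May 23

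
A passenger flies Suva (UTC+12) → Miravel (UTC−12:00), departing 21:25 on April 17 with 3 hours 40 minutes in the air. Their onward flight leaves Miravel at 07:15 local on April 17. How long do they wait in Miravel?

Convert departure to UTC: 21:25 − 12:00 = 09:25 UTC on Apr 17.
Add 3 hours and 40 minutes flight time → 13:05 UTC.
Miravel is UTC−12:00, so local arrival = 13:05 − 12:00 = 01:05 on Apr 17.
Layover = 07:15 − 01:05 = 6 hours 10 minutes.

6 hours 10 minutes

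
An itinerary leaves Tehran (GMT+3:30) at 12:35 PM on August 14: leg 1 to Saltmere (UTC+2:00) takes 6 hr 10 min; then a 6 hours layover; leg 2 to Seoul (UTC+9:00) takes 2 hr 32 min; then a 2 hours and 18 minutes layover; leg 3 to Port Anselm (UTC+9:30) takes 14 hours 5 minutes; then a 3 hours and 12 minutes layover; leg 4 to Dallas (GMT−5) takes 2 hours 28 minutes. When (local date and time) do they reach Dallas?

Convert departure to UTC: 12:35 PM − 3:30 = 9:05 AM UTC on Aug 14.
Add 6 hours and 10 minutes leg 1 → 3:15 PM UTC.
Add 6 hours layover in Saltmere → 9:15 PM UTC.
Add 2 hours and 32 minutes leg 2 → 11:47 PM UTC.
Add 2 hours 18 minutes layover in Seoul → 2:05 AM UTC (Aug 15).
Add 14 hours and 5 minutes leg 3 → 4:10 PM UTC.
Add 3 hours 12 minutes layover in Port Anselm → 7:22 PM UTC.
Add 2 hours 28 minutes leg 4 → 9:50 PM UTC.
Dallas is UTC−5:00, so local arrival = 9:50 PM − 5:00 = 4:50 PM on Aug 15.

4:50 PM on Aug 15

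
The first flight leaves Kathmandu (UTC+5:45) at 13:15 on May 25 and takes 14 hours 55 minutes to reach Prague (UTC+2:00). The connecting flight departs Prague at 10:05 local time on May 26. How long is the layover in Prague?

Convert departure to UTC: 13:15 − 5:45 = 07:30 UTC on May 25.
Add 14 hours and 55 minutes flight time → 22:25 UTC.
Prague is UTC+2:00, so local arrival = 22:25 + 2:00 = 00:25 on May 26.
Layover = 10:05 − 00:25 = 9 hours 40 minutes.

9 hours 40 minutes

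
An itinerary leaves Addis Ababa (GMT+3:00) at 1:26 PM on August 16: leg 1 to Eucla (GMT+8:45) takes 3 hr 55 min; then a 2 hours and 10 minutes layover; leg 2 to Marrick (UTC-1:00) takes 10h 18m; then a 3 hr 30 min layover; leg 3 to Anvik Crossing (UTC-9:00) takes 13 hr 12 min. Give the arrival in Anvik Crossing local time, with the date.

Convert departure to UTC: 1:26 PM − 3:00 = 10:26 AM UTC on Aug 16.
Add 3 hours and 55 minutes leg 1 → 2:21 PM UTC.
Add 2 hours 10 minutes layover in Eucla → 4:31 PM UTC.
Add 10 hours and 18 minutes leg 2 → 2:49 AM UTC (Aug 17).
Add 3 hours 30 minutes layover in Marrick → 6:19 AM UTC.
Add 13 hours and 12 minutes leg 3 → 7:31 PM UTC.
Anvik Crossing is UTC−9:00, so local arrival = 7:31 PM − 9:00 = 10:31 AM on Aug 17.

10:31 AM on Aug 17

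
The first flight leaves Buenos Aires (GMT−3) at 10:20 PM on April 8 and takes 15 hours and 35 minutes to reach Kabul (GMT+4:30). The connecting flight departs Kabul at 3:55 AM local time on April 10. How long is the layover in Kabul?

Convert departure to UTC: 10:20 PM + 3:00 = 1:20 AM UTC on Apr 9.
Add 15 hours and 35 minutes flight time → 4:55 PM UTC.
Kabul is UTC+4:30, so local arrival = 4:55 PM + 4:30 = 9:25 PM on Apr 9.
Layover = 3:55 AM − 9:25 PM (+1 day) = 6 hours 30 minutes.

6 hours 30 minutes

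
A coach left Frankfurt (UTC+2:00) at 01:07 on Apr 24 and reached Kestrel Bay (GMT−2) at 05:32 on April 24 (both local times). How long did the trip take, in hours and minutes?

8 hours 25 minutes

Departure in UTC: 01:07 − 2:00 = 23:07 on Apr 23.
Arrival in UTC: 05:32 + 2:00 = 07:32 on Apr 24.
Elapsed = 07:32 − 23:07 (+1 day) = 8 hours 25 minutes.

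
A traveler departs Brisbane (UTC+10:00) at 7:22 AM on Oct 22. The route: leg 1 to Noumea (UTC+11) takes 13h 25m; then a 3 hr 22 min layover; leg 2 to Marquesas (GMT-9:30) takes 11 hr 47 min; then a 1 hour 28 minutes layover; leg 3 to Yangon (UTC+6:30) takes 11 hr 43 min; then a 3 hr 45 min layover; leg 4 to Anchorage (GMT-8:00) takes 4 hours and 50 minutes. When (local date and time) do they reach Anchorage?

3:42 PM on October 23

Convert departure to UTC: 7:22 AM − 10:00 = 9:22 PM UTC on Oct 21.
Add 13 hours and 25 minutes leg 1 → 10:47 AM UTC (Oct 22).
Add 3 hours and 22 minutes layover in Noumea → 2:09 PM UTC.
Add 11 hours 47 minutes leg 2 → 1:56 AM UTC (Oct 23).
Add 1 hour and 28 minutes layover in Marquesas → 3:24 AM UTC.
Add 11 hours 43 minutes leg 3 → 3:07 PM UTC.
Add 3 hours and 45 minutes layover in Yangon → 6:52 PM UTC.
Add 4 hours and 50 minutes leg 4 → 11:42 PM UTC.
Anchorage is UTC−8:00, so local arrival = 11:42 PM − 8:00 = 3:42 PM on Oct 23.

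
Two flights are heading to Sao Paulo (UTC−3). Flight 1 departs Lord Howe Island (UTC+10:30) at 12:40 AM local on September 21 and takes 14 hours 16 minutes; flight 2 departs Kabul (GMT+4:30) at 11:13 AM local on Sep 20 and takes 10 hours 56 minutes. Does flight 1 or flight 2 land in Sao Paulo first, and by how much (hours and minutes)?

the second, by 10 hours 47 minutes

Flight 1 in UTC: 12:40 AM − 10:30 = 2:10 PM on Sep 20.
+14 hours and 16 minutes → arrive 4:26 AM UTC on Sep 21.
Flight 2 in UTC: 11:13 AM − 4:30 = 6:43 AM on Sep 20.
+10 hours and 56 minutes → arrive 5:39 PM UTC on Sep 20.
Flight 2 lands earlier by 10 hours 47 minutes.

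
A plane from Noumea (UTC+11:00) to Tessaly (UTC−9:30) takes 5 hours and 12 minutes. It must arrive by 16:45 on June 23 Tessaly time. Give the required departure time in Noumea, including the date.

08:03 on June 24

Target arrival in UTC: 16:45 + 9:30 = 02:15 on Jun 24.
Subtract 5 hours 12 minutes → departure 21:03 UTC on Jun 23.
Noumea is UTC+11:00: 21:03 + 11:00 = 08:03 on Jun 24.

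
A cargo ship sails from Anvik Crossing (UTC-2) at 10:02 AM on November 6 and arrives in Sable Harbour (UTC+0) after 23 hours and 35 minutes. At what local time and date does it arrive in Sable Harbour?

Convert departure to UTC: 10:02 AM + 2:00 = 12:02 PM UTC on Nov 6.
Add 23 hours and 35 minutes travel time → 11:37 AM UTC (Nov 7).
Sable Harbour is UTC+0, so local arrival is the same: 11:37 AM on Nov 7.

11:37 AM on November 7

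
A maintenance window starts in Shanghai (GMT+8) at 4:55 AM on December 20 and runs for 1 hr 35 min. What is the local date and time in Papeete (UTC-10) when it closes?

12:30 PM on December 19

Convert start to UTC: 4:55 AM − 8:00 = 8:55 PM UTC on Dec 19.
Add 1 hour 35 minutes duration → 10:30 PM UTC.
Papeete is UTC−10:00, so local end time = 10:30 PM − 10:00 = 12:30 PM on Dec 19.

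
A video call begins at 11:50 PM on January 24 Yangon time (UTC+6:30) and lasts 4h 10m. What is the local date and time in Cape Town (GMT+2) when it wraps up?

11:30 PM on Jan 24

Convert start to UTC: 11:50 PM − 6:30 = 5:20 PM UTC on Jan 24.
Add 4 hours and 10 minutes duration → 9:30 PM UTC.
Cape Town is UTC+2:00, so local end time = 9:30 PM + 2:00 = 11:30 PM on Jan 24.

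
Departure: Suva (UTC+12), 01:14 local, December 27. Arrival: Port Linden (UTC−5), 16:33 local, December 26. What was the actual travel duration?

8 hours 19 minutes

Departure in UTC: 01:14 − 12:00 = 13:14 on Dec 26.
Arrival in UTC: 16:33 + 5:00 = 21:33 on Dec 26.
Elapsed = 21:33 − 13:14 = 8 hours 19 minutes.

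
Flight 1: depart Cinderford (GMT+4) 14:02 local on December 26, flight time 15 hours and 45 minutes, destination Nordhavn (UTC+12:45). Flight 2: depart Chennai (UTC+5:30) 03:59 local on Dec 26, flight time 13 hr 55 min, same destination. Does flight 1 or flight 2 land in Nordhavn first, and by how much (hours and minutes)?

the second, by 13 hours 23 minutes

Flight 1 in UTC: 14:02 − 4:00 = 10:02 on Dec 26.
+15 hours 45 minutes → arrive 01:47 UTC on Dec 27.
Flight 2 in UTC: 03:59 − 5:30 = 22:29 on Dec 25.
+13 hours and 55 minutes → arrive 12:24 UTC on Dec 26.
Flight 2 lands earlier by 13 hours 23 minutes.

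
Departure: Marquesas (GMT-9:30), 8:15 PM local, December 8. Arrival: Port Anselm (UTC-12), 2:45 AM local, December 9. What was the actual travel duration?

Departure in UTC: 8:15 PM + 9:30 = 5:45 AM on Dec 9.
Arrival in UTC: 2:45 AM + 12:00 = 2:45 PM on Dec 9.
Elapsed = 2:45 PM − 5:45 AM = 9 hours.

9 hours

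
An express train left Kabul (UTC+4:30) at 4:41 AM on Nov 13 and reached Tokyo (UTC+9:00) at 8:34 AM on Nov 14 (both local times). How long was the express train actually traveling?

23 hours 23 minutes

Departure in UTC: 4:41 AM − 4:30 = 12:11 AM on Nov 13.
Arrival in UTC: 8:34 AM − 9:00 = 11:34 PM on Nov 13.
Elapsed = 11:34 PM − 12:11 AM = 23 hours 23 minutes.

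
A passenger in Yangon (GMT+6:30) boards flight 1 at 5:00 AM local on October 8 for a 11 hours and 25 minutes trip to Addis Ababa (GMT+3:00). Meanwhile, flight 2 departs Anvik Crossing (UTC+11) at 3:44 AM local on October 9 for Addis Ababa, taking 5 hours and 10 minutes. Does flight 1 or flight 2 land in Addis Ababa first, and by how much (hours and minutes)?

Flight 1 in UTC: 5:00 AM − 6:30 = 10:30 PM on Oct 7.
+11 hours and 25 minutes → arrive 9:55 AM UTC on Oct 8.
Flight 2 in UTC: 3:44 AM − 11:00 = 4:44 PM on Oct 8.
+5 hours and 10 minutes → arrive 9:54 PM UTC on Oct 8.
Flight 1 lands earlier by 11 hours 59 minutes.

the first, by 11 hours 59 minutes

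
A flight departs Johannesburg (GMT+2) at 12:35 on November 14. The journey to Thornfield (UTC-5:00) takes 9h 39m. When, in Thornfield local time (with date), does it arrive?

Thornfield is 7:00 behind Johannesburg.
After 9 hours and 39 minutes it is 22:14 in Johannesburg.
Shift by the zone difference: 22:14 − 7:00 = 15:14 on Nov 14 in Thornfield.

15:14 on Nov 14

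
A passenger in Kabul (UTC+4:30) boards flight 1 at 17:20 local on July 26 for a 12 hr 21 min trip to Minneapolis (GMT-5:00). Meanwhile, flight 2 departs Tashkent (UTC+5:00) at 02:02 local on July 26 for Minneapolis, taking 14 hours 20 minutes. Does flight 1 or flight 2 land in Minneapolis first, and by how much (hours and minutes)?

the second, by 13 hours 49 minutes

Flight 1 in UTC: 17:20 − 4:30 = 12:50 on Jul 26.
+12 hours 21 minutes → arrive 01:11 UTC on Jul 27.
Flight 2 in UTC: 02:02 − 5:00 = 21:02 on Jul 25.
+14 hours 20 minutes → arrive 11:22 UTC on Jul 26.
Flight 2 lands earlier by 13 hours 49 minutes.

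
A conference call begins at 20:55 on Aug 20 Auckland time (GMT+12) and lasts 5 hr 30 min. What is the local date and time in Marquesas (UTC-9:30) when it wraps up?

04:55 on Aug 20

Convert start to UTC: 20:55 − 12:00 = 08:55 UTC on Aug 20.
Add 5 hours and 30 minutes duration → 14:25 UTC.
Marquesas is UTC−9:30, so local end time = 14:25 − 9:30 = 04:55 on Aug 20.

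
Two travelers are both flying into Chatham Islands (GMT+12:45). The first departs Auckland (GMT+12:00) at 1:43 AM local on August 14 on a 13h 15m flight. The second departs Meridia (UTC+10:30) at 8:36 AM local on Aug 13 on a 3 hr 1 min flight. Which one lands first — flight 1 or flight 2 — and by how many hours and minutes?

the second, by 25 hours 51 minutes

Flight 1 in UTC: 1:43 AM − 12:00 = 1:43 PM on Aug 13.
+13 hours 15 minutes → arrive 2:58 AM UTC on Aug 14.
Flight 2 in UTC: 8:36 AM − 10:30 = 10:06 PM on Aug 12.
+3 hours 1 minute → arrive 1:07 AM UTC on Aug 13.
Flight 2 lands earlier by 25 hours 51 minutes.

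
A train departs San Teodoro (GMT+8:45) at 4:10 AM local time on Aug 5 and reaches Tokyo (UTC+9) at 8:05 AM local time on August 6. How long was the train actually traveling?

Tokyo is 0:15 ahead of San Teodoro.
Clock-face elapsed time (ignoring zones) is 27 hours 55 minutes.
Actual elapsed = 27 hours 55 minutes − 0:15 = 27 hours 40 minutes.

27 hours 40 minutes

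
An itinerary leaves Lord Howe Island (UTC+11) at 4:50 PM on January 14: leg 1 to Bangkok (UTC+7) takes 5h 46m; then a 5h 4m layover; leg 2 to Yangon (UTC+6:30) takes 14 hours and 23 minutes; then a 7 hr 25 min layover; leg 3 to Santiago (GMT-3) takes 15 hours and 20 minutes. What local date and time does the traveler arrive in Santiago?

Convert departure to UTC: 4:50 PM − 11:00 = 5:50 AM UTC on Jan 14.
Add 5 hours 46 minutes leg 1 → 11:36 AM UTC.
Add 5 hours 4 minutes layover in Bangkok → 4:40 PM UTC.
Add 14 hours and 23 minutes leg 2 → 7:03 AM UTC (Jan 15).
Add 7 hours 25 minutes layover in Yangon → 2:28 PM UTC.
Add 15 hours 20 minutes leg 3 → 5:48 AM UTC (Jan 16).
Santiago is UTC−3:00, so local arrival = 5:48 AM − 3:00 = 2:48 AM on Jan 16.

2:48 AM on January 16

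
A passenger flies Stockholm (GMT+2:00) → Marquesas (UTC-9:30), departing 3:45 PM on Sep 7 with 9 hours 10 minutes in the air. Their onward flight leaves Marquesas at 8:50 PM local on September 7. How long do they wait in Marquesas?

7 hours 25 minutes

Convert departure to UTC: 3:45 PM − 2:00 = 1:45 PM UTC on Sep 7.
Add 9 hours and 10 minutes flight time → 10:55 PM UTC.
Marquesas is UTC−9:30, so local arrival = 10:55 PM − 9:30 = 1:25 PM on Sep 7.
Layover = 8:50 PM − 1:25 PM = 7 hours 25 minutes.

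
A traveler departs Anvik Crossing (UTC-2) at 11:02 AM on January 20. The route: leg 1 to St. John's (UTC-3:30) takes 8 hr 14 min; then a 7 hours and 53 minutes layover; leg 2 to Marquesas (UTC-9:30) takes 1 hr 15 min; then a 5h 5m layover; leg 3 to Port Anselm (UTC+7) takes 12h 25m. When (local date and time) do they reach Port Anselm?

6:54 AM on Jan 22

Convert departure to UTC: 11:02 AM + 2:00 = 1:02 PM UTC on Jan 20.
Add 8 hours 14 minutes leg 1 → 9:16 PM UTC.
Add 7 hours 53 minutes layover in St. John's → 5:09 AM UTC (Jan 21).
Add 1 hour and 15 minutes leg 2 → 6:24 AM UTC.
Add 5 hours 5 minutes layover in Marquesas → 11:29 AM UTC.
Add 12 hours 25 minutes leg 3 → 11:54 PM UTC.
Port Anselm is UTC+7:00, so local arrival = 11:54 PM + 7:00 = 6:54 AM on Jan 22.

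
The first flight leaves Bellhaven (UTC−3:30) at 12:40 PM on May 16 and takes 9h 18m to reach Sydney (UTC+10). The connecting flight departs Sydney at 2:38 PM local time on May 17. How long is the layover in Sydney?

3 hours 10 minutes

Convert departure to UTC: 12:40 PM + 3:30 = 4:10 PM UTC on May 16.
Add 9 hours 18 minutes flight time → 1:28 AM UTC (May 17).
Sydney is UTC+10:00, so local arrival = 1:28 AM + 10:00 = 11:28 AM on May 17.
Layover = 2:38 PM − 11:28 AM = 3 hours 10 minutes.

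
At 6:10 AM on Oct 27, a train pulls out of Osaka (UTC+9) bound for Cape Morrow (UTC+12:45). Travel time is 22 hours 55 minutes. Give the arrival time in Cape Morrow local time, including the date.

Cape Morrow is 3:45 ahead of Osaka.
After 22 hours 55 minutes it is 5:05 AM (Oct 28) in Osaka.
Shift by the zone difference: 5:05 AM + 3:45 = 8:50 AM on Oct 28 in Cape Morrow.

8:50 AM on October 28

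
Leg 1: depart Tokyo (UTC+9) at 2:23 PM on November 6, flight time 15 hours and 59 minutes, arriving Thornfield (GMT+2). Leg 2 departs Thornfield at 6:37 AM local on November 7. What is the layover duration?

7 hours 15 minutes

Convert departure to UTC: 2:23 PM − 9:00 = 5:23 AM UTC on Nov 6.
Add 15 hours 59 minutes flight time → 9:22 PM UTC.
Thornfield is UTC+2:00, so local arrival = 9:22 PM + 2:00 = 11:22 PM on Nov 6.
Layover = 6:37 AM − 11:22 PM (+1 day) = 7 hours 15 minutes.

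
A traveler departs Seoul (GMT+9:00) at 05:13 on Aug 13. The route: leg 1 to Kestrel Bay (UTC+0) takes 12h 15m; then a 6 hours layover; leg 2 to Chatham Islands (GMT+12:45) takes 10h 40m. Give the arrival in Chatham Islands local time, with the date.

13:53 on August 14

Convert departure to UTC: 05:13 − 9:00 = 20:13 UTC on Aug 12.
Add 12 hours and 15 minutes leg 1 → 08:28 UTC (Aug 13).
Add 6 hours layover in Kestrel Bay → 14:28 UTC.
Add 10 hours and 40 minutes leg 2 → 01:08 UTC (Aug 14).
Chatham Islands is UTC+12:45, so local arrival = 01:08 + 12:45 = 13:53 on Aug 14.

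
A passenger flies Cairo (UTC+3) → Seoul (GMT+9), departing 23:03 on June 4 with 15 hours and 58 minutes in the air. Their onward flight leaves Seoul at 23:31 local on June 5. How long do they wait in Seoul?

2 hours 30 minutes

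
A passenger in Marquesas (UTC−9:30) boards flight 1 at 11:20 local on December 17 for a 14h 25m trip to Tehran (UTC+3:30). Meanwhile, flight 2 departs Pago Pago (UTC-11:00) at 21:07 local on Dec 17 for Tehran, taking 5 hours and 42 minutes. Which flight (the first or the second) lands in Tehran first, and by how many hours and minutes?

the first, by 2 hours 34 minutes

Flight 1 in UTC: 11:20 + 9:30 = 20:50 on Dec 17.
+14 hours and 25 minutes → arrive 11:15 UTC on Dec 18.
Flight 2 in UTC: 21:07 + 11:00 = 08:07 on Dec 18.
+5 hours 42 minutes → arrive 13:49 UTC on Dec 18.
Flight 1 lands earlier by 2 hours 34 minutes.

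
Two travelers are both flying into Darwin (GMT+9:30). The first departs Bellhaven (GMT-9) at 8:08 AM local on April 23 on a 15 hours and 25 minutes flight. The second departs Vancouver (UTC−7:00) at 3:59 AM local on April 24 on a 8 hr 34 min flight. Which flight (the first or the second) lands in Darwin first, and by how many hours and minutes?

Flight 1 in UTC: 8:08 AM + 9:00 = 5:08 PM on Apr 23.
+15 hours 25 minutes → arrive 8:33 AM UTC on Apr 24.
Flight 2 in UTC: 3:59 AM + 7:00 = 10:59 AM on Apr 24.
+8 hours and 34 minutes → arrive 7:33 PM UTC on Apr 24.
Flight 1 lands earlier by 11 hours.

the first, by 11 hours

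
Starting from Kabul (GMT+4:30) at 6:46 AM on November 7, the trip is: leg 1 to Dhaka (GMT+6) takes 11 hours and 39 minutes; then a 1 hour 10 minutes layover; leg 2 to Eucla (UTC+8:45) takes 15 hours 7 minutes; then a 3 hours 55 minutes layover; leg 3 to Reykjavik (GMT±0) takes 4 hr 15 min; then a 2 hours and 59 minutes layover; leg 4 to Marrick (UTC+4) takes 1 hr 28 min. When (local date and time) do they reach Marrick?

10:49 PM on November 8

Convert departure to UTC: 6:46 AM − 4:30 = 2:16 AM UTC on Nov 7.
Add 11 hours 39 minutes leg 1 → 1:55 PM UTC.
Add 1 hour 10 minutes layover in Dhaka → 3:05 PM UTC.
Add 15 hours 7 minutes leg 2 → 6:12 AM UTC (Nov 8).
Add 3 hours and 55 minutes layover in Eucla → 10:07 AM UTC.
Add 4 hours and 15 minutes leg 3 → 2:22 PM UTC.
Add 2 hours 59 minutes layover in Reykjavik → 5:21 PM UTC.
Add 1 hour 28 minutes leg 4 → 6:49 PM UTC.
Marrick is UTC+4:00, so local arrival = 6:49 PM + 4:00 = 10:49 PM on Nov 8.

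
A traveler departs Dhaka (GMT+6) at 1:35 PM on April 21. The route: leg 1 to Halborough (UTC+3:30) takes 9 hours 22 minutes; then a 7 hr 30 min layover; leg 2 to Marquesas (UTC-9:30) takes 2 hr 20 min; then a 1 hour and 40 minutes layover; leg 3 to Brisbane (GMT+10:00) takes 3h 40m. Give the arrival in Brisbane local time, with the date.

Convert departure to UTC: 1:35 PM − 6:00 = 7:35 AM UTC on Apr 21.
Add 9 hours and 22 minutes leg 1 → 4:57 PM UTC.
Add 7 hours 30 minutes layover in Halborough → 12:27 AM UTC (Apr 22).
Add 2 hours 20 minutes leg 2 → 2:47 AM UTC.
Add 1 hour and 40 minutes layover in Marquesas → 4:27 AM UTC.
Add 3 hours and 40 minutes leg 3 → 8:07 AM UTC.
Brisbane is UTC+10:00, so local arrival = 8:07 AM + 10:00 = 6:07 PM on Apr 22.

6:07 PM on Apr 22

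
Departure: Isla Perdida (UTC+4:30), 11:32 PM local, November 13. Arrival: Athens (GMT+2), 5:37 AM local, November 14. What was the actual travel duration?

Departure in UTC: 11:32 PM − 4:30 = 7:02 PM on Nov 13.
Arrival in UTC: 5:37 AM − 2:00 = 3:37 AM on Nov 14.
Elapsed = 3:37 AM − 7:02 PM (+1 day) = 8 hours 35 minutes.

8 hours 35 minutes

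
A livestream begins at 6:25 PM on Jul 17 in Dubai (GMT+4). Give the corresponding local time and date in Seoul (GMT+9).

Seoul is 5:00 ahead of Dubai.
Shift by the zone difference: 6:25 PM + 5:00 = 11:25 PM on Jul 17 in Seoul.

11:25 PM on July 17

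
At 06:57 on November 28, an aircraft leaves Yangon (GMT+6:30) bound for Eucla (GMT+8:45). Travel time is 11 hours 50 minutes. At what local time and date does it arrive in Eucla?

21:02 on November 28

Convert departure to UTC: 06:57 − 6:30 = 00:27 UTC on Nov 28.
Add 11 hours 50 minutes travel time → 12:17 UTC.
Eucla is UTC+8:45, so local arrival = 12:17 + 8:45 = 21:02 on Nov 28.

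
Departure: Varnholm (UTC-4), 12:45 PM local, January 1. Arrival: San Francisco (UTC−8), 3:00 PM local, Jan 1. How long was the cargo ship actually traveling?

6 hours 15 minutes

Departure in UTC: 12:45 PM + 4:00 = 4:45 PM on Jan 1.
Arrival in UTC: 3:00 PM + 8:00 = 11:00 PM on Jan 1.
Elapsed = 11:00 PM − 4:45 PM = 6 hours 15 minutes.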